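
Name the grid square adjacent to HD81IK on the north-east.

HD81jl

Longitude subsquare i = 8; +1 → 9 = j.
Latitude subsquare k = 10; +1 → 11 = l.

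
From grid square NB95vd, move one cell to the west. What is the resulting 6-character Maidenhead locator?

NB95ud

Longitude subsquare v = 21; −1 → 20 = u.
The latitude characters are unchanged.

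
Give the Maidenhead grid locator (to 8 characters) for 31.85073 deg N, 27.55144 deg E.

KM31su64

Add 180° to longitude and 90° to latitude: 207.55144, 121.85073.
Field: lon ⌊207.55144/20⌋ = 10 → K; lat ⌊121.85073/10⌋ = 12 → M.
Square: lon ⌊7.55144/2⌋ = 3; lat ⌊1.85073/1⌋ = 1.
Subsquare: lon ⌊1.55144/0.0833333⌋ = 18 → s; lat ⌊0.85073/0.0416667⌋ = 20 → u.
Extended square: lon ⌊0.05144/0.00833333⌋ = 6; lat ⌊0.01740/0.00416667⌋ = 4.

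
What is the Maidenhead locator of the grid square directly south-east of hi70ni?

Longitude subsquare n = 13; +1 → 14 = o.
Latitude subsquare i = 8; −1 → 7 = h.

HI70oh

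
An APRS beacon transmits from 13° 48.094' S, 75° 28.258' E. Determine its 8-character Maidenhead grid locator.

Offset from 180°W / 90°S: lon 255.47097°, lat 76.19843°.
Field: 255.47097/20 → 12 → M, 76.19843/10 → 7 → H; chars MH.
Square: 15.47097/2 → 7, 6.19843/1 → 6; chars 76.
Subsquare: 1.47097/0.0833333 → 17 → r, 0.19843/0.0416667 → 4 → e; chars re.
Extended square: 0.05430/0.00833333 → 6, 0.03177/0.00416667 → 7; chars 67.

MH76re67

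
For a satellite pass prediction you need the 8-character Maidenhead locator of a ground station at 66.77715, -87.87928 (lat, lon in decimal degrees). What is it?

EP66bs46

Shift to the Maidenhead origin (180°W, 90°S): lon 92.12072, lat 156.77715.
Field: lon ⌊92.12072/20⌋ = 4 → E; lat ⌊156.77715/10⌋ = 15 → P.
Square: lon ⌊12.12072/2⌋ = 6; lat ⌊6.77715/1⌋ = 6.
Subsquare: lon ⌊0.12072/0.0833333⌋ = 1 → b; lat ⌊0.77715/0.0416667⌋ = 18 → s.
Extended square: lon ⌊0.03739/0.00833333⌋ = 4; lat ⌊0.02715/0.00416667⌋ = 6.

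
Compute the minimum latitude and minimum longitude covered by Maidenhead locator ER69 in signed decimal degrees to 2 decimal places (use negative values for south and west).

89.00, -88.00

Field E=4, R=17: +4·20° lon, +17·10° lat → SW at lon -100°, lat 80°.
Square 6, 9: +6·2° lon, +9·1° lat → SW at lon -88°, lat 89°.
latitude 89.00, longitude -88.00.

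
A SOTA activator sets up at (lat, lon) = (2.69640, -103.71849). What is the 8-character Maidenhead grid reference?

Add 180° to longitude and 90° to latitude: 76.28151, 92.69640.
Field (20°×10°, letters A–R): lon ⌊76.28151/20⌋ = 3 → D; lat ⌊92.69640/10⌋ = 9 → J.
Square (2°×1°, digits 0–9): lon ⌊16.28151/2⌋ = 8; lat ⌊2.69640/1⌋ = 2.
Subsquare (5′×2.5′, letters a–x): lon ⌊0.28151/0.0833333⌋ = 3 → d; lat ⌊0.69640/0.0416667⌋ = 16 → q.
Extended square (30″×15″, digits 0–9): lon ⌊0.03151/0.00833333⌋ = 3; lat ⌊0.02973/0.00416667⌋ = 7.

DJ82dq37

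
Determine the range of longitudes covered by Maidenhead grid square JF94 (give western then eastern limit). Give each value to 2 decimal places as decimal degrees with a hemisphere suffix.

18.00° E, 20.00° E

Field J=9, F=5: +9·20° lon, +5·10° lat → SW at lon 0°, lat -40°.
Square 9, 4: +9·2° lon, +4·1° lat → SW at lon 18°, lat -36°.
Cell spans 2° lon × 1° lat.
west 18.00° E, east 20.00° E.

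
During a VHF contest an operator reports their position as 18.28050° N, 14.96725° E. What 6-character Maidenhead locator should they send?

Offset from 180°W / 90°S: lon 194.9673°, lat 108.2805°.
Field: 194.9673/20 → 9 → J, 108.2805/10 → 10 → K; chars JK.
Square: 14.9673/2 → 7, 8.2805/1 → 8; chars 78.
Subsquare: 0.9673/0.0833333 → 11 → l, 0.2805/0.0416667 → 6 → g; chars lg.

JK78lg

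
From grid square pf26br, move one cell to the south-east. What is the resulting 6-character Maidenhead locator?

PF26cq

Longitude subsquare b = 1; +1 → 2 = c.
Latitude subsquare r = 17; −1 → 16 = q.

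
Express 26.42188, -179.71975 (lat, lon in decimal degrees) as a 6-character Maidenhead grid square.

AL06dk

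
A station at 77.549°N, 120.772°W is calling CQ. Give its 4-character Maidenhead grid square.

CQ97

Offset from 180°W / 90°S: lon 59.23°, lat 167.55°.
Field: lon ⌊59.23/20⌋ = 2 → C; lat ⌊167.55/10⌋ = 16 → Q.
Square: lon ⌊19.23/2⌋ = 9; lat ⌊7.55/1⌋ = 7.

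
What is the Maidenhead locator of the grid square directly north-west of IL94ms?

IL94lt

Longitude subsquare m = 12; −1 → 11 = l.
Latitude subsquare s = 18; +1 → 19 = t.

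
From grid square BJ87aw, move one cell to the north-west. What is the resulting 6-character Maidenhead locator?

BJ77xx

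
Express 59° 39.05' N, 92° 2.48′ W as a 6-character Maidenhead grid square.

Offset from 180°W / 90°S: lon 87.9587°, lat 149.6508°.
Field (20°×10°, letters A–R): lon ⌊87.9587/20⌋ = 4 → E; lat ⌊149.6508/10⌋ = 14 → O.
Square (2°×1°, digits 0–9): lon ⌊7.9587/2⌋ = 3; lat ⌊9.6508/1⌋ = 9.
Subsquare (5′×2.5′, letters a–x): lon ⌊1.9587/0.0833333⌋ = 23 → x; lat ⌊0.6508/0.0416667⌋ = 15 → p.

EO39xp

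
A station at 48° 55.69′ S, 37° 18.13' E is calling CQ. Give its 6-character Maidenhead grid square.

KE81pb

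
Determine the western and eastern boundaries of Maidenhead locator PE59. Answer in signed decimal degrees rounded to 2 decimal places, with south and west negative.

Field P=15, E=4: +15·20° lon, +4·10° lat → SW at lon 120°, lat -50°.
Square 5, 9: +5·2° lon, +9·1° lat → SW at lon 130°, lat -41°.
Cell spans 2° lon × 1° lat.
west 130.00, east 132.00.

130.00, 132.00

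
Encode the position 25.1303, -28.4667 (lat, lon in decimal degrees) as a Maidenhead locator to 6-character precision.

Offset from 180°W / 90°S: lon 151.5333°, lat 115.1303°.
Field: lon ⌊151.5333/20⌋ = 7 → H; lat ⌊115.1303/10⌋ = 11 → L.
Square: lon ⌊11.5333/2⌋ = 5; lat ⌊5.1303/1⌋ = 5.
Subsquare: lon ⌊1.5333/0.0833333⌋ = 18 → s; lat ⌊0.1303/0.0416667⌋ = 3 → d.

HL55sd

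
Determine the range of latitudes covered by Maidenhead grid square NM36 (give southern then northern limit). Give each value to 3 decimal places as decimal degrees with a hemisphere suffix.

36.000° N, 37.000° N

Field N=13, M=12: +13·20° lon, +12·10° lat → SW at lon 80°, lat 30°.
Square 3, 6: +3·2° lon, +6·1° lat → SW at lon 86°, lat 36°.
Cell spans 2° lon × 1° lat.
south 36.000° N, north 37.000° N.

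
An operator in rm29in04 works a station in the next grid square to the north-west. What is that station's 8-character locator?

RM29hn95

Longitude extended square 0; −1 → -1, wraps to 9, carry into subsquare.
Longitude subsquare i = 8; −1 → 7 = h.
Latitude extended square 4; +1 → 5.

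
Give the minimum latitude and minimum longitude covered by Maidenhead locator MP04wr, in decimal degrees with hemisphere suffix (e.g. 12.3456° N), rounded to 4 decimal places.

Field M=12, P=15: +12·20° lon, +15·10° lat → SW at lon 60°, lat 60°.
Square 0, 4: +0·2° lon, +4·1° lat → SW at lon 60°, lat 64°.
Subsquare w=22, r=17: +22·0.0833333° lon, +17·0.0416667° lat → SW at lon 61.8333°, lat 64.7083°.
latitude 64.7083° N, longitude 61.8333° E.

64.7083° N, 61.8333° E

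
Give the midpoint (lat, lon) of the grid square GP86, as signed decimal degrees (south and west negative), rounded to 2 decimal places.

Field G=6, P=15: +6·20° lon, +15·10° lat → SW at lon -60°, lat 60°.
Square 8, 6: +8·2° lon, +6·1° lat → SW at lon -44°, lat 66°.
Cell spans 2° lon × 1° lat. Centre is SW corner plus half of each.
latitude 66.50, longitude -43.00.

66.50, -43.00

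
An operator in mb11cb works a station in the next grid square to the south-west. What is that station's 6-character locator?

MB11ba

Longitude subsquare c = 2; −1 → 1 = b.
Latitude subsquare b = 1; −1 → 0 = a.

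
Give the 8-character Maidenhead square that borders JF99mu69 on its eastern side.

JF99mu79

Longitude extended square 6; +1 → 7.
The latitude characters are unchanged.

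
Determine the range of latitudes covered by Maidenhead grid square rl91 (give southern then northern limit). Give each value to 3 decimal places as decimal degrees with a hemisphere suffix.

21.000° N, 22.000° N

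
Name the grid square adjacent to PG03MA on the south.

Latitude subsquare a = 0; −1 → -1, wraps to 23 = x, carry into square.
Latitude square 3; −1 → 2.
The longitude characters are unchanged.

PG02mx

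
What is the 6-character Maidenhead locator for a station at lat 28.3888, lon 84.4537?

NL28fj

Offset from 180°W / 90°S: lon 264.4537°, lat 118.3888°.
Field: 264.4537/20 → 13 → N, 118.3888/10 → 11 → L; chars NL.
Square: 4.4537/2 → 2, 8.3888/1 → 8; chars 28.
Subsquare: 0.4537/0.0833333 → 5 → f, 0.3888/0.0416667 → 9 → j; chars fj.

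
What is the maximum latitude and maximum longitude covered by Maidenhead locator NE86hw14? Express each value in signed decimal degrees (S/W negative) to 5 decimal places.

-43.06250, 96.60000

Field N=13, E=4: +13·20° lon, +4·10° lat → SW at lon 80°, lat -50°.
Square 8, 6: +8·2° lon, +6·1° lat → SW at lon 96°, lat -44°.
Subsquare h=7, w=22: +7·0.0833333° lon, +22·0.0416667° lat → SW at lon 96.5833°, lat -43.0833°.
Extended square 1, 4: +1·0.00833333° lon, +4·0.00416667° lat → SW at lon 96.5917°, lat -43.0667°.
Cell spans 0.00833333° lon × 0.00416667° lat. NE corner is SW corner plus one full cell.
latitude -43.06250, longitude 96.60000.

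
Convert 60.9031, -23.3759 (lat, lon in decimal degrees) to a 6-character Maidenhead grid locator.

HP80hv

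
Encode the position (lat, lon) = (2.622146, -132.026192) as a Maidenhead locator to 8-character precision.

CJ32xo69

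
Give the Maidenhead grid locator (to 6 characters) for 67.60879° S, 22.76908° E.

KC12jj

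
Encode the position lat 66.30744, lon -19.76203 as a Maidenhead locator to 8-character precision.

Shift to the Maidenhead origin (180°W, 90°S): lon 160.23797, lat 156.30744.
Field (20°×10°, letters A–R): lon ⌊160.23797/20⌋ = 8 → I; lat ⌊156.30744/10⌋ = 15 → P.
Square (2°×1°, digits 0–9): lon ⌊0.23797/2⌋ = 0; lat ⌊6.30744/1⌋ = 6.
Subsquare (5′×2.5′, letters a–x): lon ⌊0.23797/0.0833333⌋ = 2 → c; lat ⌊0.30744/0.0416667⌋ = 7 → h.
Extended square (30″×15″, digits 0–9): lon ⌊0.07130/0.00833333⌋ = 8; lat ⌊0.01577/0.00416667⌋ = 3.

IP06ch83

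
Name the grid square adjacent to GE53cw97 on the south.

Latitude extended square 7; −1 → 6.
The longitude characters are unchanged.

GE53cw96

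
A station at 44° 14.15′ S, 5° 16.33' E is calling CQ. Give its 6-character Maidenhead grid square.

JE25ps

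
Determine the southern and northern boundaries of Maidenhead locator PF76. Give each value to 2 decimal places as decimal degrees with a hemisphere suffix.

Field P=15, F=5: +15·20° lon, +5·10° lat → SW at lon 120°, lat -40°.
Square 7, 6: +7·2° lon, +6·1° lat → SW at lon 134°, lat -34°.
Cell spans 2° lon × 1° lat.
south 34.00° S, north 33.00° S.

34.00° S, 33.00° S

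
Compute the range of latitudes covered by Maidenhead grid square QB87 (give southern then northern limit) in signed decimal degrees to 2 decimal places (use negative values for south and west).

Field Q=16, B=1: +16·20° lon, +1·10° lat → SW at lon 140°, lat -80°.
Square 8, 7: +8·2° lon, +7·1° lat → SW at lon 156°, lat -73°.
Cell spans 2° lon × 1° lat.
south -73.00, north -72.00.

-73.00, -72.00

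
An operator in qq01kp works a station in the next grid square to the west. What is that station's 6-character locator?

Longitude subsquare k = 10; −1 → 9 = j.
The latitude characters are unchanged.

QQ01jp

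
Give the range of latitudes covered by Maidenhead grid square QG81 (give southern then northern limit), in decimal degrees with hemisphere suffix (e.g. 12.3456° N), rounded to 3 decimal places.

Field Q=16, G=6: +16·20° lon, +6·10° lat → SW at lon 140°, lat -30°.
Square 8, 1: +8·2° lon, +1·1° lat → SW at lon 156°, lat -29°.
Cell spans 2° lon × 1° lat.
south 29.000° S, north 28.000° S.

29.000° S, 28.000° S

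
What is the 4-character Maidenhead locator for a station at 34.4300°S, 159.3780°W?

BF05

Shift to the Maidenhead origin (180°W, 90°S): lon 20.62, lat 55.57.
Field (20°×10°, letters A–R): lon ⌊20.62/20⌋ = 1 → B; lat ⌊55.57/10⌋ = 5 → F.
Square (2°×1°, digits 0–9): lon ⌊0.62/2⌋ = 0; lat ⌊5.57/1⌋ = 5.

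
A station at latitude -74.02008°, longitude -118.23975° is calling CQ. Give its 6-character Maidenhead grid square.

DB05vx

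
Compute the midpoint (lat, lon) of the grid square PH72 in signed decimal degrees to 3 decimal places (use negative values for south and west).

Field P=15, H=7: +15·20° lon, +7·10° lat → SW at lon 120°, lat -20°.
Square 7, 2: +7·2° lon, +2·1° lat → SW at lon 134°, lat -18°.
Cell spans 2° lon × 1° lat. Centre is SW corner plus half of each.
latitude -17.500, longitude 135.000.

-17.500, 135.000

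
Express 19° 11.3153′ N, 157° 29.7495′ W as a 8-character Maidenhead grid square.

BK19ge05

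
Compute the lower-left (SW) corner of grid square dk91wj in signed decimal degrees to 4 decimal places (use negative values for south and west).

Field D=3, K=10: +3·20° lon, +10·10° lat → SW at lon -120°, lat 10°.
Square 9, 1: +9·2° lon, +1·1° lat → SW at lon -102°, lat 11°.
Subsquare w=22, j=9: +22·0.0833333° lon, +9·0.0416667° lat → SW at lon -100.167°, lat 11.375°.
latitude 11.3750, longitude -100.1667.

11.3750, -100.1667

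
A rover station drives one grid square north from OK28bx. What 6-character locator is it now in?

OK29ba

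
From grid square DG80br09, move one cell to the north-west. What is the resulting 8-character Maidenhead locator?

DG80as90

Longitude extended square 0; −1 → -1, wraps to 9, carry into subsquare.
Longitude subsquare b = 1; −1 → 0 = a.
Latitude extended square 9; +1 → 10, wraps to 0, carry into subsquare.
Latitude subsquare r = 17; +1 → 18 = s.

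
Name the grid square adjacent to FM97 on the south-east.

GM06

Longitude square 9; +1 → 10, wraps to 0, carry into field.
Longitude field F = 5; +1 → 6 = G.
Latitude square 7; −1 → 6.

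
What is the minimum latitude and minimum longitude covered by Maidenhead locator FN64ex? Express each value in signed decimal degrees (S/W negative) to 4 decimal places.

Field F=5, N=13: +5·20° lon, +13·10° lat → SW at lon -80°, lat 40°.
Square 6, 4: +6·2° lon, +4·1° lat → SW at lon -68°, lat 44°.
Subsquare e=4, x=23: +4·0.0833333° lon, +23·0.0416667° lat → SW at lon -67.6667°, lat 44.9583°.
latitude 44.9583, longitude -67.6667.

44.9583, -67.6667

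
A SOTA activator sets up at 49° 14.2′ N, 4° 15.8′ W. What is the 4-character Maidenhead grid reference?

Offset from 180°W / 90°S: lon 175.74°, lat 139.24°.
Field: 175.74/20 → 8 → I, 139.24/10 → 13 → N; chars IN.
Square: 15.74/2 → 7, 9.24/1 → 9; chars 79.

IN79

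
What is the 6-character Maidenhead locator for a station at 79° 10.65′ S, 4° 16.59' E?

JB20dt

Shift to the Maidenhead origin (180°W, 90°S): lon 184.2765, lat 10.8225.
Field: 184.2765/20 → 9 → J, 10.8225/10 → 1 → B; chars JB.
Square: 4.2765/2 → 2, 0.8225/1 → 0; chars 20.
Subsquare: 0.2765/0.0833333 → 3 → d, 0.8225/0.0416667 → 19 → t; chars dt.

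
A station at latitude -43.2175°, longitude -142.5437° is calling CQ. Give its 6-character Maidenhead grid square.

BE86rs

Add 180° to longitude and 90° to latitude: 37.4563, 46.7825.
Field: 37.4563/20 → 1 → B, 46.7825/10 → 4 → E; chars BE.
Square: 17.4563/2 → 8, 6.7825/1 → 6; chars 86.
Subsquare: 1.4563/0.0833333 → 17 → r, 0.7825/0.0416667 → 18 → s; chars rs.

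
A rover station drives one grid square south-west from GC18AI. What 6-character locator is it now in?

Longitude subsquare a = 0; −1 → -1, wraps to 23 = x, carry into square.
Longitude square 1; −1 → 0.
Latitude subsquare i = 8; −1 → 7 = h.

GC08xh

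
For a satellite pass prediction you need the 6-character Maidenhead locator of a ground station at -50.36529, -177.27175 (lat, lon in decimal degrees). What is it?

Offset from 180°W / 90°S: lon 2.7283°, lat 39.6347°.
Field: lon ⌊2.7283/20⌋ = 0 → A; lat ⌊39.6347/10⌋ = 3 → D.
Square: lon ⌊2.7283/2⌋ = 1; lat ⌊9.6347/1⌋ = 9.
Subsquare: lon ⌊0.7283/0.0833333⌋ = 8 → i; lat ⌊0.6347/0.0416667⌋ = 15 → p.

AD19ip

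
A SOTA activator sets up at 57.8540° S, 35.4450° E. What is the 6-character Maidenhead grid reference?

KD72rd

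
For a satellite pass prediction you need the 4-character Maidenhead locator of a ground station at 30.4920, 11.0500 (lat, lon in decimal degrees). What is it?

Add 180° to longitude and 90° to latitude: 191.05, 120.49.
Field: lon ⌊191.05/20⌋ = 9 → J; lat ⌊120.49/10⌋ = 12 → M.
Square: lon ⌊11.05/2⌋ = 5; lat ⌊0.49/1⌋ = 0.

JM50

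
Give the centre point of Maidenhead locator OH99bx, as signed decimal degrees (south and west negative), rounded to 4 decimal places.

Field O=14, H=7: +14·20° lon, +7·10° lat → SW at lon 100°, lat -20°.
Square 9, 9: +9·2° lon, +9·1° lat → SW at lon 118°, lat -11°.
Subsquare b=1, x=23: +1·0.0833333° lon, +23·0.0416667° lat → SW at lon 118.083°, lat -10.0417°.
Cell spans 0.0833333° lon × 0.0416667° lat. Centre is SW corner plus half of each.
latitude -10.0208, longitude 118.1250.

-10.0208, 118.1250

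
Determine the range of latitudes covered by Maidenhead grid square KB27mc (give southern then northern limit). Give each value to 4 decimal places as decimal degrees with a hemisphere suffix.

Field K=10, B=1: +10·20° lon, +1·10° lat → SW at lon 20°, lat -80°.
Square 2, 7: +2·2° lon, +7·1° lat → SW at lon 24°, lat -73°.
Subsquare m=12, c=2: +12·0.0833333° lon, +2·0.0416667° lat → SW at lon 25°, lat -72.9167°.
Cell spans 0.0833333° lon × 0.0416667° lat.
south 72.9167° S, north 72.8750° S.

72.9167° S, 72.8750° S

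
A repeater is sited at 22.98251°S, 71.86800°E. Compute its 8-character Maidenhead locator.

MG57wa44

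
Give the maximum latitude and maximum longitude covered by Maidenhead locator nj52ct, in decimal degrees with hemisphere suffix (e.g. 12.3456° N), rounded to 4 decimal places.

2.8333° N, 90.2500° E

Field N=13, J=9: +13·20° lon, +9·10° lat → SW at lon 80°, lat 0°.
Square 5, 2: +5·2° lon, +2·1° lat → SW at lon 90°, lat 2°.
Subsquare c=2, t=19: +2·0.0833333° lon, +19·0.0416667° lat → SW at lon 90.1667°, lat 2.79167°.
Cell spans 0.0833333° lon × 0.0416667° lat. NE corner is SW corner plus one full cell.
latitude 2.8333° N, longitude 90.2500° E.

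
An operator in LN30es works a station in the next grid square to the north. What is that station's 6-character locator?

Latitude subsquare s = 18; +1 → 19 = t.
The longitude characters are unchanged.

LN30et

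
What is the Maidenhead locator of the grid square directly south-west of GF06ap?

FF96xo

Longitude subsquare a = 0; −1 → -1, wraps to 23 = x, carry into square.
Longitude square 0; −1 → -1, wraps to 9, carry into field.
Longitude field G = 6; −1 → 5 = F.
Latitude subsquare p = 15; −1 → 14 = o.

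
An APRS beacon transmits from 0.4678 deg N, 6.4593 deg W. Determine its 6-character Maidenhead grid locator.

Offset from 180°W / 90°S: lon 173.5407°, lat 90.4678°.
Field: lon ⌊173.5407/20⌋ = 8 → I; lat ⌊90.4678/10⌋ = 9 → J.
Square: lon ⌊13.5407/2⌋ = 6; lat ⌊0.4678/1⌋ = 0.
Subsquare: lon ⌊1.5407/0.0833333⌋ = 18 → s; lat ⌊0.4678/0.0416667⌋ = 11 → l.

IJ60sl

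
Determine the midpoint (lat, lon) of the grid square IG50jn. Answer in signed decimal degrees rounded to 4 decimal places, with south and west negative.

Field I=8, G=6: +8·20° lon, +6·10° lat → SW at lon -20°, lat -30°.
Square 5, 0: +5·2° lon, +0·1° lat → SW at lon -10°, lat -30°.
Subsquare j=9, n=13: +9·0.0833333° lon, +13·0.0416667° lat → SW at lon -9.25°, lat -29.4583°.
Cell spans 0.0833333° lon × 0.0416667° lat. Centre is SW corner plus half of each.
latitude -29.4375, longitude -9.2083.

-29.4375, -9.2083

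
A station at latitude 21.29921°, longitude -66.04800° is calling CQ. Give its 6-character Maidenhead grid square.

FL61xh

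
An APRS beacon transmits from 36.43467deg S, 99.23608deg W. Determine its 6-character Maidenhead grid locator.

Add 180° to longitude and 90° to latitude: 80.7639, 53.5653.
Field: 80.7639/20 → 4 → E, 53.5653/10 → 5 → F; chars EF.
Square: 0.7639/2 → 0, 3.5653/1 → 3; chars 03.
Subsquare: 0.7639/0.0833333 → 9 → j, 0.5653/0.0416667 → 13 → n; chars jn.

EF03jn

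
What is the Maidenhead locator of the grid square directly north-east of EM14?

Longitude square 1; +1 → 2.
Latitude square 4; +1 → 5.

EM25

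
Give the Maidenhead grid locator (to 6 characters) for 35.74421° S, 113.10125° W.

DF34kg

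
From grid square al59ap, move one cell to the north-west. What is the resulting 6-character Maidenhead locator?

AL49xq

Longitude subsquare a = 0; −1 → -1, wraps to 23 = x, carry into square.
Longitude square 5; −1 → 4.
Latitude subsquare p = 15; +1 → 16 = q.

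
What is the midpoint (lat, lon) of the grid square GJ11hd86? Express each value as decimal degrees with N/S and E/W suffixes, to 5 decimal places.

1.15208° N, 57.34583° W

Field G=6, J=9: +6·20° lon, +9·10° lat → SW at lon -60°, lat 0°.
Square 1, 1: +1·2° lon, +1·1° lat → SW at lon -58°, lat 1°.
Subsquare h=7, d=3: +7·0.0833333° lon, +3·0.0416667° lat → SW at lon -57.4167°, lat 1.125°.
Extended square 8, 6: +8·0.00833333° lon, +6·0.00416667° lat → SW at lon -57.35°, lat 1.15°.
Cell spans 0.00833333° lon × 0.00416667° lat. Centre is SW corner plus half of each.
latitude 1.15208° N, longitude 57.34583° W.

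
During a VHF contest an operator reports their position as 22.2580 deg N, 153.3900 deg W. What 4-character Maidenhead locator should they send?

Add 180° to longitude and 90° to latitude: 26.61, 112.26.
Field (20°×10°, letters A–R): 26.61/20 → 1 → B, 112.26/10 → 11 → L; chars BL.
Square (2°×1°, digits 0–9): 6.61/2 → 3, 2.26/1 → 2; chars 32.

BL32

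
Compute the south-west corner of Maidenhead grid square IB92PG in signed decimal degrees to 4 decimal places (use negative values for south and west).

-77.7500, -0.7500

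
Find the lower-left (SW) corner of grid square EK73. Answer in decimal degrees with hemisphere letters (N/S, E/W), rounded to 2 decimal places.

Field E=4, K=10: +4·20° lon, +10·10° lat → SW at lon -100°, lat 10°.
Square 7, 3: +7·2° lon, +3·1° lat → SW at lon -86°, lat 13°.
latitude 13.00° N, longitude 86.00° W.

13.00° N, 86.00° W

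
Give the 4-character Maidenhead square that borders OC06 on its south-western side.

Longitude square 0; −1 → -1, wraps to 9, carry into field.
Longitude field O = 14; −1 → 13 = N.
Latitude square 6; −1 → 5.

NC95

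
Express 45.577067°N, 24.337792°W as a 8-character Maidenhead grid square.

HN75tn98

Shift to the Maidenhead origin (180°W, 90°S): lon 155.66221, lat 135.57707.
Field (20°×10°, letters A–R): 155.66221/20 → 7 → H, 135.57707/10 → 13 → N; chars HN.
Square (2°×1°, digits 0–9): 15.66221/2 → 7, 5.57707/1 → 5; chars 75.
Subsquare (5′×2.5′, letters a–x): 1.66221/0.0833333 → 19 → t, 0.57707/0.0416667 → 13 → n; chars tn.
Extended square (30″×15″, digits 0–9): 0.07887/0.00833333 → 9, 0.03540/0.00416667 → 8; chars 98.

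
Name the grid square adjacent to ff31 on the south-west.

Longitude square 3; −1 → 2.
Latitude square 1; −1 → 0.

FF20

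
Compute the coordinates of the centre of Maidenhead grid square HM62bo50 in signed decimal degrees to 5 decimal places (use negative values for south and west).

32.58542, -27.87083

Field H=7, M=12: +7·20° lon, +12·10° lat → SW at lon -40°, lat 30°.
Square 6, 2: +6·2° lon, +2·1° lat → SW at lon -28°, lat 32°.
Subsquare b=1, o=14: +1·0.0833333° lon, +14·0.0416667° lat → SW at lon -27.9167°, lat 32.5833°.
Extended square 5, 0: +5·0.00833333° lon, +0·0.00416667° lat → SW at lon -27.875°, lat 32.5833°.
Cell spans 0.00833333° lon × 0.00416667° lat. Centre is SW corner plus half of each.
latitude 32.58542, longitude -27.87083.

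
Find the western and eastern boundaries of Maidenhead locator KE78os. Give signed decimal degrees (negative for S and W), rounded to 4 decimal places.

35.1667, 35.2500

Field K=10, E=4: +10·20° lon, +4·10° lat → SW at lon 20°, lat -50°.
Square 7, 8: +7·2° lon, +8·1° lat → SW at lon 34°, lat -42°.
Subsquare o=14, s=18: +14·0.0833333° lon, +18·0.0416667° lat → SW at lon 35.1667°, lat -41.25°.
Cell spans 0.0833333° lon × 0.0416667° lat.
west 35.1667, east 35.2500.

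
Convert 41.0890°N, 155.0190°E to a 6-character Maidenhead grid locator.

Shift to the Maidenhead origin (180°W, 90°S): lon 335.0190, lat 131.0890.
Field (20°×10°, letters A–R): lon ⌊335.0190/20⌋ = 16 → Q; lat ⌊131.0890/10⌋ = 13 → N.
Square (2°×1°, digits 0–9): lon ⌊15.0190/2⌋ = 7; lat ⌊1.0890/1⌋ = 1.
Subsquare (5′×2.5′, letters a–x): lon ⌊1.0190/0.0833333⌋ = 12 → m; lat ⌊0.0890/0.0416667⌋ = 2 → c.

QN71mc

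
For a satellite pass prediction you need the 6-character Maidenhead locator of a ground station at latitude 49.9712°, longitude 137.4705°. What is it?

PN89rx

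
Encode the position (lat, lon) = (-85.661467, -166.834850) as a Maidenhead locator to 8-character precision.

Offset from 180°W / 90°S: lon 13.16515°, lat 4.33853°.
Field: 13.16515/20 → 0 → A, 4.33853/10 → 0 → A; chars AA.
Square: 13.16515/2 → 6, 4.33853/1 → 4; chars 64.
Subsquare: 1.16515/0.0833333 → 13 → n, 0.33853/0.0416667 → 8 → i; chars ni.
Extended square: 0.08182/0.00833333 → 9, 0.00520/0.00416667 → 1; chars 91.

AA64ni91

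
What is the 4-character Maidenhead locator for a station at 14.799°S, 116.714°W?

DH15

Offset from 180°W / 90°S: lon 63.29°, lat 75.20°.
Field: 63.29/20 → 3 → D, 75.20/10 → 7 → H; chars DH.
Square: 3.29/2 → 1, 5.20/1 → 5; chars 15.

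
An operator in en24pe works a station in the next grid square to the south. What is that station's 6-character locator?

EN24pd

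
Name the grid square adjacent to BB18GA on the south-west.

Longitude subsquare g = 6; −1 → 5 = f.
Latitude subsquare a = 0; −1 → -1, wraps to 23 = x, carry into square.
Latitude square 8; −1 → 7.

BB17fx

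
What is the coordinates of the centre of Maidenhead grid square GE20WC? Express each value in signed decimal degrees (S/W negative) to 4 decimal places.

Field G=6, E=4: +6·20° lon, +4·10° lat → SW at lon -60°, lat -50°.
Square 2, 0: +2·2° lon, +0·1° lat → SW at lon -56°, lat -50°.
Subsquare w=22, c=2: +22·0.0833333° lon, +2·0.0416667° lat → SW at lon -54.1667°, lat -49.9167°.
Cell spans 0.0833333° lon × 0.0416667° lat. Centre is SW corner plus half of each.
latitude -49.8958, longitude -54.1250.

-49.8958, -54.1250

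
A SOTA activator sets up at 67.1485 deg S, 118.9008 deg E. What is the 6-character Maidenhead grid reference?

OC92ku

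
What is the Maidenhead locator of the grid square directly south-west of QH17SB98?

QH17sb87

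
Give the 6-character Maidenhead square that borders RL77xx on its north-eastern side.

Longitude subsquare x = 23; +1 → 24, wraps to 0 = a, carry into square.
Longitude square 7; +1 → 8.
Latitude subsquare x = 23; +1 → 24, wraps to 0 = a, carry into square.
Latitude square 7; +1 → 8.

RL88aa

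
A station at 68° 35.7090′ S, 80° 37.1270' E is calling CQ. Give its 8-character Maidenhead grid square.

Add 180° to longitude and 90° to latitude: 260.61878, 21.40485.
Field: 260.61878/20 → 13 → N, 21.40485/10 → 2 → C; chars NC.
Square: 0.61878/2 → 0, 1.40485/1 → 1; chars 01.
Subsquare: 0.61878/0.0833333 → 7 → h, 0.40485/0.0416667 → 9 → j; chars hj.
Extended square: 0.03545/0.00833333 → 4, 0.02985/0.00416667 → 7; chars 47.

NC01hj47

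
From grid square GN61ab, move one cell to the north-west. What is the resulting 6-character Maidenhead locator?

GN51xc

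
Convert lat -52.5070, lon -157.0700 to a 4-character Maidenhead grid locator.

Offset from 180°W / 90°S: lon 22.93°, lat 37.49°.
Field (20°×10°, letters A–R): 22.93/20 → 1 → B, 37.49/10 → 3 → D; chars BD.
Square (2°×1°, digits 0–9): 2.93/2 → 1, 7.49/1 → 7; chars 17.

BD17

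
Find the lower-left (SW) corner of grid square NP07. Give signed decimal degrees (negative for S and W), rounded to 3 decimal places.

Field N=13, P=15: +13·20° lon, +15·10° lat → SW at lon 80°, lat 60°.
Square 0, 7: +0·2° lon, +7·1° lat → SW at lon 80°, lat 67°.
latitude 67.000, longitude 80.000.

67.000, 80.000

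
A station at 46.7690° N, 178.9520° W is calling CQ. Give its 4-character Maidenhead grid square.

AN06

Shift to the Maidenhead origin (180°W, 90°S): lon 1.05, lat 136.77.
Field: 1.05/20 → 0 → A, 136.77/10 → 13 → N; chars AN.
Square: 1.05/2 → 0, 6.77/1 → 6; chars 06.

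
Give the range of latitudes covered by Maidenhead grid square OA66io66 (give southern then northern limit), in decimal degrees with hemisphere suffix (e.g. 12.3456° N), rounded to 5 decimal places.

83.39167° S, 83.38750° S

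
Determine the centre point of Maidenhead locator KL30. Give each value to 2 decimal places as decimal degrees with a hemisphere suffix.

Field K=10, L=11: +10·20° lon, +11·10° lat → SW at lon 20°, lat 20°.
Square 3, 0: +3·2° lon, +0·1° lat → SW at lon 26°, lat 20°.
Cell spans 2° lon × 1° lat. Centre is SW corner plus half of each.
latitude 20.50° N, longitude 27.00° E.

20.50° N, 27.00° E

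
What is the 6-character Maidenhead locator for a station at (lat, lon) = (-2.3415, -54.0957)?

GI27wp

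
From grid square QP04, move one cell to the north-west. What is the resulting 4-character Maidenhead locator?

PP95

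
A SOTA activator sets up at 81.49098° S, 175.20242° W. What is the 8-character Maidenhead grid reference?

Offset from 180°W / 90°S: lon 4.79758°, lat 8.50902°.
Field: 4.79758/20 → 0 → A, 8.50902/10 → 0 → A; chars AA.
Square: 4.79758/2 → 2, 8.50902/1 → 8; chars 28.
Subsquare: 0.79758/0.0833333 → 9 → j, 0.50902/0.0416667 → 12 → m; chars jm.
Extended square: 0.04758/0.00833333 → 5, 0.00902/0.00416667 → 2; chars 52.

AA28jm52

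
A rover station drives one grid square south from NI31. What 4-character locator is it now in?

NI30

Latitude square 1; −1 → 0.
The longitude characters are unchanged.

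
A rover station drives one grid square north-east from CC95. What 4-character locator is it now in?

Longitude square 9; +1 → 10, wraps to 0, carry into field.
Longitude field C = 2; +1 → 3 = D.
Latitude square 5; +1 → 6.

DC06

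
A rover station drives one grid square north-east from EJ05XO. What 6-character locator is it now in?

Longitude subsquare x = 23; +1 → 24, wraps to 0 = a, carry into square.
Longitude square 0; +1 → 1.
Latitude subsquare o = 14; +1 → 15 = p.

EJ15ap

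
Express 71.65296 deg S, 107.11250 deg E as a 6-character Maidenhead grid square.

OB38ni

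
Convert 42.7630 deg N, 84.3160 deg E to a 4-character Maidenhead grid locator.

Offset from 180°W / 90°S: lon 264.32°, lat 132.76°.
Field: lon ⌊264.32/20⌋ = 13 → N; lat ⌊132.76/10⌋ = 13 → N.
Square: lon ⌊4.32/2⌋ = 2; lat ⌊2.76/1⌋ = 2.

NN22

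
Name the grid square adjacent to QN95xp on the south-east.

RN05ao

Longitude subsquare x = 23; +1 → 24, wraps to 0 = a, carry into square.
Longitude square 9; +1 → 10, wraps to 0, carry into field.
Longitude field Q = 16; +1 → 17 = R.
Latitude subsquare p = 15; −1 → 14 = o.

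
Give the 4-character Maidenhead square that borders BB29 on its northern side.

BC20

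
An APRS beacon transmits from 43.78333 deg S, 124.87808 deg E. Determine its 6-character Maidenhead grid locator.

Add 180° to longitude and 90° to latitude: 304.8781, 46.2167.
Field: 304.8781/20 → 15 → P, 46.2167/10 → 4 → E; chars PE.
Square: 4.8781/2 → 2, 6.2167/1 → 6; chars 26.
Subsquare: 0.8781/0.0833333 → 10 → k, 0.2167/0.0416667 → 5 → f; chars kf.

PE26kf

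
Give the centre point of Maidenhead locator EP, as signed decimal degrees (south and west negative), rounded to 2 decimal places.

Field E=4, P=15: +4·20° lon, +15·10° lat → SW at lon -100°, lat 60°.
Cell spans 20° lon × 10° lat. Centre is SW corner plus half of each.
latitude 65.00, longitude -90.00.

65.00, -90.00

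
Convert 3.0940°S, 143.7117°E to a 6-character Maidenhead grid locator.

QI16uv

Add 180° to longitude and 90° to latitude: 323.7117, 86.9060.
Field: 323.7117/20 → 16 → Q, 86.9060/10 → 8 → I; chars QI.
Square: 3.7117/2 → 1, 6.9060/1 → 6; chars 16.
Subsquare: 1.7117/0.0833333 → 20 → u, 0.9060/0.0416667 → 21 → v; chars uv.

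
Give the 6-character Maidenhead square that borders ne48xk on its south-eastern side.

NE58aj

Longitude subsquare x = 23; +1 → 24, wraps to 0 = a, carry into square.
Longitude square 4; +1 → 5.
Latitude subsquare k = 10; −1 → 9 = j.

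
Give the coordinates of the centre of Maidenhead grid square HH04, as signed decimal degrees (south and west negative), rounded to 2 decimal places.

-15.50, -39.00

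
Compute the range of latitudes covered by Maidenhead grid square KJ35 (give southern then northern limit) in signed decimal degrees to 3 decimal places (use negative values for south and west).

5.000, 6.000

Field K=10, J=9: +10·20° lon, +9·10° lat → SW at lon 20°, lat 0°.
Square 3, 5: +3·2° lon, +5·1° lat → SW at lon 26°, lat 5°.
Cell spans 2° lon × 1° lat.
south 5.000, north 6.000.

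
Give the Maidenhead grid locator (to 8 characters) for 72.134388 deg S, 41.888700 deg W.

GB97bu37

Shift to the Maidenhead origin (180°W, 90°S): lon 138.11130, lat 17.86561.
Field: 138.11130/20 → 6 → G, 17.86561/10 → 1 → B; chars GB.
Square: 18.11130/2 → 9, 7.86561/1 → 7; chars 97.
Subsquare: 0.11130/0.0833333 → 1 → b, 0.86561/0.0416667 → 20 → u; chars bu.
Extended square: 0.02797/0.00833333 → 3, 0.03228/0.00416667 → 7; chars 37.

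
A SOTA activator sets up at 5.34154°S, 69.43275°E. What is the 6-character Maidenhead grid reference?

MI44rp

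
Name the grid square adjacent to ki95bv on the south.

KI95bu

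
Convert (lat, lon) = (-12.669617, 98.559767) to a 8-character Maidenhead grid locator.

NH97gh79

Offset from 180°W / 90°S: lon 278.55977°, lat 77.33038°.
Field: lon ⌊278.55977/20⌋ = 13 → N; lat ⌊77.33038/10⌋ = 7 → H.
Square: lon ⌊18.55977/2⌋ = 9; lat ⌊7.33038/1⌋ = 7.
Subsquare: lon ⌊0.55977/0.0833333⌋ = 6 → g; lat ⌊0.33038/0.0416667⌋ = 7 → h.
Extended square: lon ⌊0.05977/0.00833333⌋ = 7; lat ⌊0.03872/0.00416667⌋ = 9.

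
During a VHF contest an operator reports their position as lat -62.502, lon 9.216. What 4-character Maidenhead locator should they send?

JC47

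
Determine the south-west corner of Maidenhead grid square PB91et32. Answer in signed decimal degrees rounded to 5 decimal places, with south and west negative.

-78.20000, 138.35833

Field P=15, B=1: +15·20° lon, +1·10° lat → SW at lon 120°, lat -80°.
Square 9, 1: +9·2° lon, +1·1° lat → SW at lon 138°, lat -79°.
Subsquare e=4, t=19: +4·0.0833333° lon, +19·0.0416667° lat → SW at lon 138.333°, lat -78.2083°.
Extended square 3, 2: +3·0.00833333° lon, +2·0.00416667° lat → SW at lon 138.358°, lat -78.2°.
latitude -78.20000, longitude 138.35833.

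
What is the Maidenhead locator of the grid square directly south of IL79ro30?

Latitude extended square 0; −1 → -1, wraps to 9, carry into subsquare.
Latitude subsquare o = 14; −1 → 13 = n.
The longitude characters are unchanged.

IL79rn39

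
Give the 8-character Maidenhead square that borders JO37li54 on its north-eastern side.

Longitude extended square 5; +1 → 6.
Latitude extended square 4; +1 → 5.

JO37li65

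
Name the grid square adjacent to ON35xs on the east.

Longitude subsquare x = 23; +1 → 24, wraps to 0 = a, carry into square.
Longitude square 3; +1 → 4.
The latitude characters are unchanged.

ON45as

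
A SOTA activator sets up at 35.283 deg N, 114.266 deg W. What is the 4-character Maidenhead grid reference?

DM25

Add 180° to longitude and 90° to latitude: 65.73, 125.28.
Field (20°×10°, letters A–R): lon ⌊65.73/20⌋ = 3 → D; lat ⌊125.28/10⌋ = 12 → M.
Square (2°×1°, digits 0–9): lon ⌊5.73/2⌋ = 2; lat ⌊5.28/1⌋ = 5.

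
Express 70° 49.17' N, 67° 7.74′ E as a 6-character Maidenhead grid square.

Offset from 180°W / 90°S: lon 247.1290°, lat 160.8195°.
Field (20°×10°, letters A–R): 247.1290/20 → 12 → M, 160.8195/10 → 16 → Q; chars MQ.
Square (2°×1°, digits 0–9): 7.1290/2 → 3, 0.8195/1 → 0; chars 30.
Subsquare (5′×2.5′, letters a–x): 1.1290/0.0833333 → 13 → n, 0.8195/0.0416667 → 19 → t; chars nt.

MQ30nt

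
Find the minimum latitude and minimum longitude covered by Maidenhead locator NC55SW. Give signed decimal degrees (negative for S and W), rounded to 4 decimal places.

Field N=13, C=2: +13·20° lon, +2·10° lat → SW at lon 80°, lat -70°.
Square 5, 5: +5·2° lon, +5·1° lat → SW at lon 90°, lat -65°.
Subsquare s=18, w=22: +18·0.0833333° lon, +22·0.0416667° lat → SW at lon 91.5°, lat -64.0833°.
latitude -64.0833, longitude 91.5000.

-64.0833, 91.5000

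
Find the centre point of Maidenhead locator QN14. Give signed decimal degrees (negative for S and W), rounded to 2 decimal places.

Field Q=16, N=13: +16·20° lon, +13·10° lat → SW at lon 140°, lat 40°.
Square 1, 4: +1·2° lon, +4·1° lat → SW at lon 142°, lat 44°.
Cell spans 2° lon × 1° lat. Centre is SW corner plus half of each.
latitude 44.50, longitude 143.00.

44.50, 143.00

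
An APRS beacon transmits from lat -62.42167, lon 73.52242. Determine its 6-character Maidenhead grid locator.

Shift to the Maidenhead origin (180°W, 90°S): lon 253.5224, lat 27.5783.
Field (20°×10°, letters A–R): 253.5224/20 → 12 → M, 27.5783/10 → 2 → C; chars MC.
Square (2°×1°, digits 0–9): 13.5224/2 → 6, 7.5783/1 → 7; chars 67.
Subsquare (5′×2.5′, letters a–x): 1.5224/0.0833333 → 18 → s, 0.5783/0.0416667 → 13 → n; chars sn.

MC67sn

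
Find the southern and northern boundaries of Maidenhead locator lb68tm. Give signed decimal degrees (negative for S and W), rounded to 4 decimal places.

-71.5000, -71.4583

Field L=11, B=1: +11·20° lon, +1·10° lat → SW at lon 40°, lat -80°.
Square 6, 8: +6·2° lon, +8·1° lat → SW at lon 52°, lat -72°.
Subsquare t=19, m=12: +19·0.0833333° lon, +12·0.0416667° lat → SW at lon 53.5833°, lat -71.5°.
Cell spans 0.0833333° lon × 0.0416667° lat.
south -71.5000, north -71.4583.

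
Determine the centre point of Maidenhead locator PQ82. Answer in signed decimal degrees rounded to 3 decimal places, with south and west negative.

72.500, 137.000

Field P=15, Q=16: +15·20° lon, +16·10° lat → SW at lon 120°, lat 70°.
Square 8, 2: +8·2° lon, +2·1° lat → SW at lon 136°, lat 72°.
Cell spans 2° lon × 1° lat. Centre is SW corner plus half of each.
latitude 72.500, longitude 137.000.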